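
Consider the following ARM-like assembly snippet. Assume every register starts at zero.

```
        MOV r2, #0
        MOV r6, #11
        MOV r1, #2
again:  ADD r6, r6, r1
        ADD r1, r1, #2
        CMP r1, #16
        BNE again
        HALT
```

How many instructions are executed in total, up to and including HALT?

32

MOV r2, #0 → r2=0
MOV r6, #11 → r6=11
MOV r1, #2 → r1=2
ADD r6, r6, r1 → r6=11+2=13
ADD r1, r1, #2 → r1=2+2=4
CMP r1, #16  (cmp 4,16)
BNE again: taken
ADD r6, r6, r1 → r6=13+4=17
ADD r1, r1, #2 → r1=4+2=6
CMP r1, #16  (cmp 6,16)
BNE again: taken
ADD r6, r6, r1 → r6=17+6=23
ADD r1, r1, #2 → r1=6+2=8
CMP r1, #16  (cmp 8,16)
BNE again: taken
ADD r6, r6, r1 → r6=23+8=31
ADD r1, r1, #2 → r1=8+2=10
CMP r1, #16  (cmp 10,16)
BNE again: taken
ADD r6, r6, r1 → r6=31+10=41
ADD r1, r1, #2 → r1=10+2=12
CMP r1, #16  (cmp 12,16)
BNE again: taken
ADD r6, r6, r1 → r6=41+12=53
ADD r1, r1, #2 → r1=12+2=14
CMP r1, #16  (cmp 14,16)
BNE again: taken
ADD r6, r6, r1 → r6=53+14=67
ADD r1, r1, #2 → r1=14+2=16
CMP r1, #16  (cmp 16,16)
BNE again: not taken
halt.
Total executed instructions: 32.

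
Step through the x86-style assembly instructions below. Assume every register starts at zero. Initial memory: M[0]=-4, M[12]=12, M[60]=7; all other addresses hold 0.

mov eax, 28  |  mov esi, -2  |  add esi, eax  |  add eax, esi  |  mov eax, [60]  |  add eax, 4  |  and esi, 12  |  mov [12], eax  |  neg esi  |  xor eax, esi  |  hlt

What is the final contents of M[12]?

eax=28
esi=-2
esi=(-2)+28=26
eax=28+26=54
eax=M[60]=7
eax=7+4=11
esi=26&12=8
mov [12], eax → M[12]=11
esi=-(8)=-8
eax=11^(-8)=-13
halt.

11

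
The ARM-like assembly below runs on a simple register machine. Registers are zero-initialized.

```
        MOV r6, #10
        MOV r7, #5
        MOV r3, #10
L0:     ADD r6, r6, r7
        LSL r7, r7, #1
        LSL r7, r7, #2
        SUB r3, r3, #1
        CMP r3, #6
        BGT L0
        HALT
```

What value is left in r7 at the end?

MOV r6, #10 → r6=10
MOV r7, #5 → r7=5
MOV r3, #10 → r3=10
ADD r6, r6, r7 → r6=10+5=15
LSL r7, r7, #1 → r7=5<<1=10
LSL r7, r7, #2 → r7=10<<2=40
SUB r3, r3, #1 → r3=10-1=9
CMP r3, #6  (cmp 9,6)
BGT L0: taken
ADD r6, r6, r7 → r6=15+40=55
LSL r7, r7, #1 → r7=40<<1=80
LSL r7, r7, #2 → r7=80<<2=320
SUB r3, r3, #1 → r3=9-1=8
CMP r3, #6  (cmp 8,6)
BGT L0: taken
ADD r6, r6, r7 → r6=55+320=375
LSL r7, r7, #1 → r7=320<<1=640
LSL r7, r7, #2 → r7=640<<2=2560
SUB r3, r3, #1 → r3=8-1=7
CMP r3, #6  (cmp 7,6)
BGT L0: taken
ADD r6, r6, r7 → r6=375+2560=2935
LSL r7, r7, #1 → r7=2560<<1=5120
LSL r7, r7, #2 → r7=5120<<2=20480
SUB r3, r3, #1 → r3=7-1=6
CMP r3, #6  (cmp 6,6)
BGT L0: not taken
halt.

20480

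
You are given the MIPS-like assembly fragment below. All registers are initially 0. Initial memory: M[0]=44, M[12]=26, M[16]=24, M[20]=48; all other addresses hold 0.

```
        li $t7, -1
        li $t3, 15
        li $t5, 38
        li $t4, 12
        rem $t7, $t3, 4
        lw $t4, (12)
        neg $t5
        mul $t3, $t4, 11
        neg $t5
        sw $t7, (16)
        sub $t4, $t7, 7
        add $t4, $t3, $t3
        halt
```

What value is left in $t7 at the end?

3

$t7=-1
$t3=15
$t5=38
$t4=12
$t7=15%4=3
$t4=M[12]=26
$t5=-(38)=-38
$t3=26*11=286
$t5=-(-38)=38
sw $t7, (16) → M[16]=3
$t4=3-7=-4
$t4=286+286=572
halt.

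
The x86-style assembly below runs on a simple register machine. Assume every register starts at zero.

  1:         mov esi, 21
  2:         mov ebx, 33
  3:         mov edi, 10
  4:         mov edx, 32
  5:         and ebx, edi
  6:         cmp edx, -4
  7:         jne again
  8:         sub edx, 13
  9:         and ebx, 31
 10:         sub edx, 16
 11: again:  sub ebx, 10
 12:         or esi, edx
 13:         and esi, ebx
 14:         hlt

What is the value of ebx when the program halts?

-10

after mov esi, 21: esi=21
after mov ebx, 33: ebx=33
after mov edi, 10: edi=10
after mov edx, 32: edx=32
after and ebx, edi: ebx=33&10=0
cmp edx, -4  (cmp 32,-4)
jne again: taken
after sub ebx, 10: ebx=0-10=-10
after or esi, edx: esi=21|32=53
after and esi, ebx: esi=53&(-10)=52
halt.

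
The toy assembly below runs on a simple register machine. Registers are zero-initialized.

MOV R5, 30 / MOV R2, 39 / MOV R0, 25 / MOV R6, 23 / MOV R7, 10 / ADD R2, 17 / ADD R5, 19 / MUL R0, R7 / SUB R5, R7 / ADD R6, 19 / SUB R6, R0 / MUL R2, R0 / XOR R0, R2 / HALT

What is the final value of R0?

R5=30
R2=39
R0=25
R6=23
R7=10
R2=39+17=56
R5=30+19=49
R0=25*10=250
R5=49-10=39
R6=23+19=42
R6=42-250=-208
R2=56*250=14000
R0=250^14000=13898
halt.

13898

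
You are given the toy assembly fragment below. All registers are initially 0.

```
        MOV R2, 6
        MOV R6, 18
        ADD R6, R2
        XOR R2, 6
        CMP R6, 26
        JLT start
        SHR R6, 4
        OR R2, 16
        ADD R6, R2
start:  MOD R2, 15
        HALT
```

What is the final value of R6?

MOV R2, 6 → R2=6
MOV R6, 18 → R6=18
ADD R6, R2 → R6=18+6=24
XOR R2, 6 → R2=6^6=0
CMP R6, 26  (cmp 24,26)
JLT start: taken
MOD R2, 15 → R2=0%15=0
halt.

24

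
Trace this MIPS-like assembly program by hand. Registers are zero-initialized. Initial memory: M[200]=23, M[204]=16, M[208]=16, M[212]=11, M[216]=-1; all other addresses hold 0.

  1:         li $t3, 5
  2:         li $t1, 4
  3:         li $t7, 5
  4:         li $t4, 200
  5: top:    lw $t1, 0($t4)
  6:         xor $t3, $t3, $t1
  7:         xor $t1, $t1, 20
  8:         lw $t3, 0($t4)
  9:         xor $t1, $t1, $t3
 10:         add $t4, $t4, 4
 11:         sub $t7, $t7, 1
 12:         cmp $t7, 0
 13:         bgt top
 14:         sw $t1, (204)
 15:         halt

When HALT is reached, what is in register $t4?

220

li $t3, 5 → $t3=5
li $t1, 4 → $t1=4
li $t7, 5 → $t7=5
li $t4, 200 → $t4=200
lw $t1, 0($t4) → $t1=M[200]=23
xor $t3, $t3, $t1 → $t3=5^23=18
xor $t1, $t1, 20 → $t1=23^20=3
lw $t3, 0($t4) → $t3=M[200]=23
xor $t1, $t1, $t3 → $t1=3^23=20
add $t4, $t4, 4 → $t4=200+4=204
sub $t7, $t7, 1 → $t7=5-1=4
cmp $t7, 0  (cmp 4,0)
bgt top: taken
lw $t1, 0($t4) → $t1=M[204]=16
xor $t3, $t3, $t1 → $t3=23^16=7
xor $t1, $t1, 20 → $t1=16^20=4
lw $t3, 0($t4) → $t3=M[204]=16
xor $t1, $t1, $t3 → $t1=4^16=20
add $t4, $t4, 4 → $t4=204+4=208
sub $t7, $t7, 1 → $t7=4-1=3
cmp $t7, 0  (cmp 3,0)
bgt top: taken
lw $t1, 0($t4) → $t1=M[208]=16
xor $t3, $t3, $t1 → $t3=16^16=0
xor $t1, $t1, 20 → $t1=16^20=4
lw $t3, 0($t4) → $t3=M[208]=16
xor $t1, $t1, $t3 → $t1=4^16=20
add $t4, $t4, 4 → $t4=208+4=212
sub $t7, $t7, 1 → $t7=3-1=2
cmp $t7, 0  (cmp 2,0)
bgt top: taken
lw $t1, 0($t4) → $t1=M[212]=11
xor $t3, $t3, $t1 → $t3=16^11=27
xor $t1, $t1, 20 → $t1=11^20=31
lw $t3, 0($t4) → $t3=M[212]=11
xor $t1, $t1, $t3 → $t1=31^11=20
add $t4, $t4, 4 → $t4=212+4=216
sub $t7, $t7, 1 → $t7=2-1=1
cmp $t7, 0  (cmp 1,0)
bgt top: taken
lw $t1, 0($t4) → $t1=M[216]=-1
xor $t3, $t3, $t1 → $t3=11^(-1)=-12
xor $t1, $t1, 20 → $t1=(-1)^20=-21
lw $t3, 0($t4) → $t3=M[216]=-1
xor $t1, $t1, $t3 → $t1=(-21)^(-1)=20
add $t4, $t4, 4 → $t4=216+4=220
sub $t7, $t7, 1 → $t7=1-1=0
cmp $t7, 0  (cmp 0,0)
bgt top: not taken
sw $t1, (204) → M[204]=20
halt.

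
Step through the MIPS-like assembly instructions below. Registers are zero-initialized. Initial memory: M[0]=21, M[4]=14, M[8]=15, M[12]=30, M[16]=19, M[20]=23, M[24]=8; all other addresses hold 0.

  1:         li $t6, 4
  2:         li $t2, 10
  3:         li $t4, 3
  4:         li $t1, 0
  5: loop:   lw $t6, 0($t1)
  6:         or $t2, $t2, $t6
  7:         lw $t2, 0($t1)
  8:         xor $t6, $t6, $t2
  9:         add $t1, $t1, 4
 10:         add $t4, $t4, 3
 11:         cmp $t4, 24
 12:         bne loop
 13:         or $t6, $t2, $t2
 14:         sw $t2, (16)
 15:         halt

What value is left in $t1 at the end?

li $t6, 4 → $t6=4
li $t2, 10 → $t2=10
li $t4, 3 → $t4=3
li $t1, 0 → $t1=0
lw $t6, 0($t1) → $t6=M[0]=21
or $t2, $t2, $t6 → $t2=10|21=31
lw $t2, 0($t1) → $t2=M[0]=21
xor $t6, $t6, $t2 → $t6=21^21=0
add $t1, $t1, 4 → $t1=0+4=4
add $t4, $t4, 3 → $t4=3+3=6
cmp $t4, 24  (cmp 6,24)
bne loop: taken
lw $t6, 0($t1) → $t6=M[4]=14
or $t2, $t2, $t6 → $t2=21|14=31
lw $t2, 0($t1) → $t2=M[4]=14
xor $t6, $t6, $t2 → $t6=14^14=0
add $t1, $t1, 4 → $t1=4+4=8
add $t4, $t4, 3 → $t4=6+3=9
cmp $t4, 24  (cmp 9,24)
bne loop: taken
lw $t6, 0($t1) → $t6=M[8]=15
or $t2, $t2, $t6 → $t2=14|15=15
lw $t2, 0($t1) → $t2=M[8]=15
xor $t6, $t6, $t2 → $t6=15^15=0
add $t1, $t1, 4 → $t1=8+4=12
add $t4, $t4, 3 → $t4=9+3=12
cmp $t4, 24  (cmp 12,24)
bne loop: taken
lw $t6, 0($t1) → $t6=M[12]=30
or $t2, $t2, $t6 → $t2=15|30=31
lw $t2, 0($t1) → $t2=M[12]=30
xor $t6, $t6, $t2 → $t6=30^30=0
add $t1, $t1, 4 → $t1=12+4=16
add $t4, $t4, 3 → $t4=12+3=15
cmp $t4, 24  (cmp 15,24)
bne loop: taken
lw $t6, 0($t1) → $t6=M[16]=19
or $t2, $t2, $t6 → $t2=30|19=31
lw $t2, 0($t1) → $t2=M[16]=19
xor $t6, $t6, $t2 → $t6=19^19=0
add $t1, $t1, 4 → $t1=16+4=20
add $t4, $t4, 3 → $t4=15+3=18
cmp $t4, 24  (cmp 18,24)
bne loop: taken
lw $t6, 0($t1) → $t6=M[20]=23
or $t2, $t2, $t6 → $t2=19|23=23
lw $t2, 0($t1) → $t2=M[20]=23
xor $t6, $t6, $t2 → $t6=23^23=0
add $t1, $t1, 4 → $t1=20+4=24
add $t4, $t4, 3 → $t4=18+3=21
cmp $t4, 24  (cmp 21,24)
bne loop: taken
lw $t6, 0($t1) → $t6=M[24]=8
or $t2, $t2, $t6 → $t2=23|8=31
lw $t2, 0($t1) → $t2=M[24]=8
xor $t6, $t6, $t2 → $t6=8^8=0
add $t1, $t1, 4 → $t1=24+4=28
add $t4, $t4, 3 → $t4=21+3=24
cmp $t4, 24  (cmp 24,24)
bne loop: not taken
or $t6, $t2, $t2 → $t6=8|8=8
sw $t2, (16) → M[16]=8
halt.

28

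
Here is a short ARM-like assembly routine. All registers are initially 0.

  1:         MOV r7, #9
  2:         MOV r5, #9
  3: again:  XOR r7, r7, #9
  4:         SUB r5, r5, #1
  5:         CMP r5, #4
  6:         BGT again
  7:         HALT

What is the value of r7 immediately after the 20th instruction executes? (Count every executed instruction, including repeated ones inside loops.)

0

MOV r7, #9 → r7=9
MOV r5, #9 → r5=9
XOR r7, r7, #9 → r7=9^9=0
SUB r5, r5, #1 → r5=9-1=8
CMP r5, #4  (cmp 8,4)
BGT again: taken
XOR r7, r7, #9 → r7=0^9=9
SUB r5, r5, #1 → r5=8-1=7
CMP r5, #4  (cmp 7,4)
BGT again: taken
XOR r7, r7, #9 → r7=9^9=0
SUB r5, r5, #1 → r5=7-1=6
CMP r5, #4  (cmp 6,4)
BGT again: taken
XOR r7, r7, #9 → r7=0^9=9
SUB r5, r5, #1 → r5=6-1=5
CMP r5, #4  (cmp 5,4)
BGT again: taken
XOR r7, r7, #9 → r7=9^9=0
SUB r5, r5, #1 → r5=5-1=4
After step 20: r7 = 0.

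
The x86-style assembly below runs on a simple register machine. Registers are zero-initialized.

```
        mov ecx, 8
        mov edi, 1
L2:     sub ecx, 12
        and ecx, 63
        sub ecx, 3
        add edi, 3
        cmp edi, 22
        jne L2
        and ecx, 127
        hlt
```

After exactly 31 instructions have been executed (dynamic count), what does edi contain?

16

ecx=8
edi=1
ecx=8-12=-4
ecx=(-4)&63=60
ecx=60-3=57
edi=1+3=4
cmp edi, 22  (cmp 4,22)
jne L2: taken
ecx=57-12=45
ecx=45&63=45
ecx=45-3=42
edi=4+3=7
cmp edi, 22  (cmp 7,22)
jne L2: taken
ecx=42-12=30
ecx=30&63=30
ecx=30-3=27
edi=7+3=10
cmp edi, 22  (cmp 10,22)
jne L2: taken
ecx=27-12=15
ecx=15&63=15
ecx=15-3=12
edi=10+3=13
cmp edi, 22  (cmp 13,22)
jne L2: taken
ecx=12-12=0
ecx=0&63=0
ecx=0-3=-3
edi=13+3=16
cmp edi, 22  (cmp 16,22)
After step 31: edi = 16.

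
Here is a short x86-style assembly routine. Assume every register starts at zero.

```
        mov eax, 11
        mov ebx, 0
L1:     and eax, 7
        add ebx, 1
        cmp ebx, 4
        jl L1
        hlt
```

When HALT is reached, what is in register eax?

after mov eax, 11: eax=11
after mov ebx, 0: ebx=0
after and eax, 7: eax=11&7=3
after add ebx, 1: ebx=0+1=1
cmp ebx, 4  (cmp 1,4)
jl L1: taken
after and eax, 7: eax=3&7=3
after add ebx, 1: ebx=1+1=2
cmp ebx, 4  (cmp 2,4)
jl L1: taken
after and eax, 7: eax=3&7=3
after add ebx, 1: ebx=2+1=3
cmp ebx, 4  (cmp 3,4)
jl L1: taken
after and eax, 7: eax=3&7=3
after add ebx, 1: ebx=3+1=4
cmp ebx, 4  (cmp 4,4)
jl L1: not taken
halt.

3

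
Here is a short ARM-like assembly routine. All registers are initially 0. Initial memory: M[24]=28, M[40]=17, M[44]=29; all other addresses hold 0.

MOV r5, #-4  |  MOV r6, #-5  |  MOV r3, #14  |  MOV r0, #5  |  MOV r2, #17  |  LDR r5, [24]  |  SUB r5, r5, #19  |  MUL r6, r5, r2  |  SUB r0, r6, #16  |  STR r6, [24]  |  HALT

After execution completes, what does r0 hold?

137

after MOV r5, #-4: r5=-4
after MOV r6, #-5: r6=-5
after MOV r3, #14: r3=14
after MOV r0, #5: r0=5
after MOV r2, #17: r2=17
after LDR r5, [24]: r5=M[24]=28
after SUB r5, r5, #19: r5=28-19=9
after MUL r6, r5, r2: r6=9*17=153
after SUB r0, r6, #16: r0=153-16=137
STR r6, [24] → M[24]=153
halt.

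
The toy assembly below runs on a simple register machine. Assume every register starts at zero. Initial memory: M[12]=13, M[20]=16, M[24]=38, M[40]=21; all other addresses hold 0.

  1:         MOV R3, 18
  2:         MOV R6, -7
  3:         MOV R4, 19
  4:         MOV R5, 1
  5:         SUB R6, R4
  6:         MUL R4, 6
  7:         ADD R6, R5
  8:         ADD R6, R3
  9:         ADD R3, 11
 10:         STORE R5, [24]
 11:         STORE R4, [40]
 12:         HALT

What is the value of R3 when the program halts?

29

MOV R3, 18 → R3=18
MOV R6, -7 → R6=-7
MOV R4, 19 → R4=19
MOV R5, 1 → R5=1
SUB R6, R4 → R6=(-7)-19=-26
MUL R4, 6 → R4=19*6=114
ADD R6, R5 → R6=(-26)+1=-25
ADD R6, R3 → R6=(-25)+18=-7
ADD R3, 11 → R3=18+11=29
STORE R5, [24] → M[24]=1
STORE R4, [40] → M[40]=114
halt.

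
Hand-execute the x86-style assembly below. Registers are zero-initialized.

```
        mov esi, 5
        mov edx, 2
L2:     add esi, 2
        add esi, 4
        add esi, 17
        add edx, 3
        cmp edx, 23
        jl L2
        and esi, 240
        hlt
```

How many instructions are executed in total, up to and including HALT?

46

mov esi, 5 → esi=5
mov edx, 2 → edx=2
add esi, 2 → esi=5+2=7
add esi, 4 → esi=7+4=11
add esi, 17 → esi=11+17=28
add edx, 3 → edx=2+3=5
cmp edx, 23  (cmp 5,23)
jl L2: taken
add esi, 2 → esi=28+2=30
add esi, 4 → esi=30+4=34
add esi, 17 → esi=34+17=51
add edx, 3 → edx=5+3=8
cmp edx, 23  (cmp 8,23)
jl L2: taken
add esi, 2 → esi=51+2=53
add esi, 4 → esi=53+4=57
add esi, 17 → esi=57+17=74
add edx, 3 → edx=8+3=11
cmp edx, 23  (cmp 11,23)
jl L2: taken
add esi, 2 → esi=74+2=76
add esi, 4 → esi=76+4=80
add esi, 17 → esi=80+17=97
add edx, 3 → edx=11+3=14
cmp edx, 23  (cmp 14,23)
jl L2: taken
add esi, 2 → esi=97+2=99
add esi, 4 → esi=99+4=103
add esi, 17 → esi=103+17=120
add edx, 3 → edx=14+3=17
cmp edx, 23  (cmp 17,23)
jl L2: taken
add esi, 2 → esi=120+2=122
add esi, 4 → esi=122+4=126
add esi, 17 → esi=126+17=143
add edx, 3 → edx=17+3=20
cmp edx, 23  (cmp 20,23)
jl L2: taken
add esi, 2 → esi=143+2=145
add esi, 4 → esi=145+4=149
add esi, 17 → esi=149+17=166
add edx, 3 → edx=20+3=23
cmp edx, 23  (cmp 23,23)
jl L2: not taken
and esi, 240 → esi=166&240=160
halt.
Total executed instructions: 46.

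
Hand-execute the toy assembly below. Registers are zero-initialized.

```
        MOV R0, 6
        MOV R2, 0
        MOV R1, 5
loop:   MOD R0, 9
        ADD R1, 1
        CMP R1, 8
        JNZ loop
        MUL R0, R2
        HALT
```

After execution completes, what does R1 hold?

R0=6
R2=0
R1=5
R0=6%9=6
R1=5+1=6
CMP R1, 8  (cmp 6,8)
JNZ loop: taken
R0=6%9=6
R1=6+1=7
CMP R1, 8  (cmp 7,8)
JNZ loop: taken
R0=6%9=6
R1=7+1=8
CMP R1, 8  (cmp 8,8)
JNZ loop: not taken
R0=6*0=0
halt.

8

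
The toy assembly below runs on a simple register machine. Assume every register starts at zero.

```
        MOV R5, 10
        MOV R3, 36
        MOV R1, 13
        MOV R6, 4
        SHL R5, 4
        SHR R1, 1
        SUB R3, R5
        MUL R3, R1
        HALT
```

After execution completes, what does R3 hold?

MOV R5, 10 → R5=10
MOV R3, 36 → R3=36
MOV R1, 13 → R1=13
MOV R6, 4 → R6=4
SHL R5, 4 → R5=10<<4=160
SHR R1, 1 → R1=13>>1=6
SUB R3, R5 → R3=36-160=-124
MUL R3, R1 → R3=(-124)*6=-744
halt.

-744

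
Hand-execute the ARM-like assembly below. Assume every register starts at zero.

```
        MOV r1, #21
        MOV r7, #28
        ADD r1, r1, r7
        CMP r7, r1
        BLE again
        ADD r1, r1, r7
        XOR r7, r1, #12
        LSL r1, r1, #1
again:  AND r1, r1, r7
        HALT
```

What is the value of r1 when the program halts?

16

r1=21
r7=28
r1=21+28=49
CMP r7, r1  (cmp 28,49)
BLE again: taken
r1=49&28=16
halt.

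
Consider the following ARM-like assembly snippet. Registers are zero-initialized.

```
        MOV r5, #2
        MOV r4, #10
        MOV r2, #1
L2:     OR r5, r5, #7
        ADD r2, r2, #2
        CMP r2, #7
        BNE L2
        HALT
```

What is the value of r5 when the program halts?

MOV r5, #2 → r5=2
MOV r4, #10 → r4=10
MOV r2, #1 → r2=1
OR r5, r5, #7 → r5=2|7=7
ADD r2, r2, #2 → r2=1+2=3
CMP r2, #7  (cmp 3,7)
BNE L2: taken
OR r5, r5, #7 → r5=7|7=7
ADD r2, r2, #2 → r2=3+2=5
CMP r2, #7  (cmp 5,7)
BNE L2: taken
OR r5, r5, #7 → r5=7|7=7
ADD r2, r2, #2 → r2=5+2=7
CMP r2, #7  (cmp 7,7)
BNE L2: not taken
halt.

7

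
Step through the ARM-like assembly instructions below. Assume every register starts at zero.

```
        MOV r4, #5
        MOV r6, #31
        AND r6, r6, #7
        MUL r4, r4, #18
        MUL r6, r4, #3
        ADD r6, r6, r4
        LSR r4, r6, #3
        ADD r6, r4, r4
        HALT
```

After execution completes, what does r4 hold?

45

after MOV r4, #5: r4=5
after MOV r6, #31: r6=31
after AND r6, r6, #7: r6=31&7=7
after MUL r4, r4, #18: r4=5*18=90
after MUL r6, r4, #3: r6=90*3=270
after ADD r6, r6, r4: r6=270+90=360
after LSR r4, r6, #3: r4=360>>3=45
after ADD r6, r4, r4: r6=45+45=90
halt.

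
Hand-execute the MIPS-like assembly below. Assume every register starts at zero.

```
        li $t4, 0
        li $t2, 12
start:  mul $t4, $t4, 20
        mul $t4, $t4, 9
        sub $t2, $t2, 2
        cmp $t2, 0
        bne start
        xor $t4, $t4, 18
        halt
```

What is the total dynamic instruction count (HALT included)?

34

$t4=0
$t2=12
$t4=0*20=0
$t4=0*9=0
$t2=12-2=10
cmp $t2, 0  (cmp 10,0)
bne start: taken
$t4=0*20=0
$t4=0*9=0
$t2=10-2=8
cmp $t2, 0  (cmp 8,0)
bne start: taken
$t4=0*20=0
$t4=0*9=0
$t2=8-2=6
cmp $t2, 0  (cmp 6,0)
bne start: taken
$t4=0*20=0
$t4=0*9=0
$t2=6-2=4
cmp $t2, 0  (cmp 4,0)
bne start: taken
$t4=0*20=0
$t4=0*9=0
$t2=4-2=2
cmp $t2, 0  (cmp 2,0)
bne start: taken
$t4=0*20=0
$t4=0*9=0
$t2=2-2=0
cmp $t2, 0  (cmp 0,0)
bne start: not taken
$t4=0^18=18
halt.
Total executed instructions: 34.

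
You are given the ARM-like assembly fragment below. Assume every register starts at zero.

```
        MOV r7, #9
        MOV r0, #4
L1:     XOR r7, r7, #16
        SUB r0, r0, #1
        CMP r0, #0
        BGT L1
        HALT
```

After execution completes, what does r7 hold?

9

r7=9
r0=4
r7=9^16=25
r0=4-1=3
CMP r0, #0  (cmp 3,0)
BGT L1: taken
r7=25^16=9
r0=3-1=2
CMP r0, #0  (cmp 2,0)
BGT L1: taken
r7=9^16=25
r0=2-1=1
CMP r0, #0  (cmp 1,0)
BGT L1: taken
r7=25^16=9
r0=1-1=0
CMP r0, #0  (cmp 0,0)
BGT L1: not taken
halt.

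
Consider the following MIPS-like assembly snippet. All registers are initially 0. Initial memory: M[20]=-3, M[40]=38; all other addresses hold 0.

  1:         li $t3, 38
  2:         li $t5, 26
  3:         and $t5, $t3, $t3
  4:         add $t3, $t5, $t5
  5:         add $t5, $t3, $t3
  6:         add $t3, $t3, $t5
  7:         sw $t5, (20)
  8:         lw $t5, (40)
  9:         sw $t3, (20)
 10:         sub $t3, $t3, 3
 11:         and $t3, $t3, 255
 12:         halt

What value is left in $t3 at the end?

after li $t3, 38: $t3=38
after li $t5, 26: $t5=26
after and $t5, $t3, $t3: $t5=38&38=38
after add $t3, $t5, $t5: $t3=38+38=76
after add $t5, $t3, $t3: $t5=76+76=152
after add $t3, $t3, $t5: $t3=76+152=228
sw $t5, (20) → M[20]=152
after lw $t5, (40): $t5=M[40]=38
sw $t3, (20) → M[20]=228
after sub $t3, $t3, 3: $t3=228-3=225
after and $t3, $t3, 255: $t3=225&255=225
halt.

225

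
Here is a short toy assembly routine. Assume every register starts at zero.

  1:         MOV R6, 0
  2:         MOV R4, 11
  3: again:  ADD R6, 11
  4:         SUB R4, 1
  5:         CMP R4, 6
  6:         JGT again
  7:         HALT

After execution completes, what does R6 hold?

after MOV R6, 0: R6=0
after MOV R4, 11: R4=11
after ADD R6, 11: R6=0+11=11
after SUB R4, 1: R4=11-1=10
CMP R4, 6  (cmp 10,6)
JGT again: taken
after ADD R6, 11: R6=11+11=22
after SUB R4, 1: R4=10-1=9
CMP R4, 6  (cmp 9,6)
JGT again: taken
after ADD R6, 11: R6=22+11=33
after SUB R4, 1: R4=9-1=8
CMP R4, 6  (cmp 8,6)
JGT again: taken
after ADD R6, 11: R6=33+11=44
after SUB R4, 1: R4=8-1=7
CMP R4, 6  (cmp 7,6)
JGT again: taken
after ADD R6, 11: R6=44+11=55
after SUB R4, 1: R4=7-1=6
CMP R4, 6  (cmp 6,6)
JGT again: not taken
halt.

55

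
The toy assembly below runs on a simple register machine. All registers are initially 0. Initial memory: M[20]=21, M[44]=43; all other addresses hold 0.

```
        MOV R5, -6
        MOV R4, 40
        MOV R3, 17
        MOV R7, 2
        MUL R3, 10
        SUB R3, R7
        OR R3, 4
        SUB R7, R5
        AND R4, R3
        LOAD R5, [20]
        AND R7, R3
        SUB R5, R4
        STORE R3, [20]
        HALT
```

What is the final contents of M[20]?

after MOV R5, -6: R5=-6
after MOV R4, 40: R4=40
after MOV R3, 17: R3=17
after MOV R7, 2: R7=2
after MUL R3, 10: R3=17*10=170
after SUB R3, R7: R3=170-2=168
after OR R3, 4: R3=168|4=172
after SUB R7, R5: R7=2-(-6)=8
after AND R4, R3: R4=40&172=40
after LOAD R5, [20]: R5=M[20]=21
after AND R7, R3: R7=8&172=8
after SUB R5, R4: R5=21-40=-19
STORE R3, [20] → M[20]=172
halt.

172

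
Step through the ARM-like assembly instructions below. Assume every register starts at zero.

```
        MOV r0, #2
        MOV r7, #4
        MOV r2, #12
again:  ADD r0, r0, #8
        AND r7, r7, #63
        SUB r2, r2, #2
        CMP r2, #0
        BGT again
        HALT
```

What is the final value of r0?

50

after MOV r0, #2: r0=2
after MOV r7, #4: r7=4
after MOV r2, #12: r2=12
after ADD r0, r0, #8: r0=2+8=10
after AND r7, r7, #63: r7=4&63=4
after SUB r2, r2, #2: r2=12-2=10
CMP r2, #0  (cmp 10,0)
BGT again: taken
after ADD r0, r0, #8: r0=10+8=18
after AND r7, r7, #63: r7=4&63=4
after SUB r2, r2, #2: r2=10-2=8
CMP r2, #0  (cmp 8,0)
BGT again: taken
after ADD r0, r0, #8: r0=18+8=26
after AND r7, r7, #63: r7=4&63=4
after SUB r2, r2, #2: r2=8-2=6
CMP r2, #0  (cmp 6,0)
BGT again: taken
after ADD r0, r0, #8: r0=26+8=34
after AND r7, r7, #63: r7=4&63=4
after SUB r2, r2, #2: r2=6-2=4
CMP r2, #0  (cmp 4,0)
BGT again: taken
after ADD r0, r0, #8: r0=34+8=42
after AND r7, r7, #63: r7=4&63=4
after SUB r2, r2, #2: r2=4-2=2
CMP r2, #0  (cmp 2,0)
BGT again: taken
after ADD r0, r0, #8: r0=42+8=50
after AND r7, r7, #63: r7=4&63=4
after SUB r2, r2, #2: r2=2-2=0
CMP r2, #0  (cmp 0,0)
BGT again: not taken
halt.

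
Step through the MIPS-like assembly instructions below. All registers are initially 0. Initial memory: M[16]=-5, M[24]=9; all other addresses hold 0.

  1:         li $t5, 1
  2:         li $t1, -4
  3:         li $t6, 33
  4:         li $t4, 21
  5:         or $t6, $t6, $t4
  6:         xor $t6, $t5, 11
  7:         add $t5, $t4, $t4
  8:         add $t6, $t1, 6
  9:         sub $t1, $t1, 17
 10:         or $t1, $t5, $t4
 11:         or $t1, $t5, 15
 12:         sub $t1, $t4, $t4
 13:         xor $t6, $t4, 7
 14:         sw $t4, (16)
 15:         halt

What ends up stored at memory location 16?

li $t5, 1 → $t5=1
li $t1, -4 → $t1=-4
li $t6, 33 → $t6=33
li $t4, 21 → $t4=21
or $t6, $t6, $t4 → $t6=33|21=53
xor $t6, $t5, 11 → $t6=1^11=10
add $t5, $t4, $t4 → $t5=21+21=42
add $t6, $t1, 6 → $t6=(-4)+6=2
sub $t1, $t1, 17 → $t1=(-4)-17=-21
or $t1, $t5, $t4 → $t1=42|21=63
or $t1, $t5, 15 → $t1=42|15=47
sub $t1, $t4, $t4 → $t1=21-21=0
xor $t6, $t4, 7 → $t6=21^7=18
sw $t4, (16) → M[16]=21
halt.

21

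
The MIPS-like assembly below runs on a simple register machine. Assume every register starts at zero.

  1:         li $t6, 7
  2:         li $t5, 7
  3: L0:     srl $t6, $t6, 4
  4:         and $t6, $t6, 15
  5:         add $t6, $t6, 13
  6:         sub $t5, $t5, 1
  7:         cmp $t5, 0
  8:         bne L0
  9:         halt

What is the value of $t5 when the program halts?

0

li $t6, 7 → $t6=7
li $t5, 7 → $t5=7
srl $t6, $t6, 4 → $t6=7>>4=0
and $t6, $t6, 15 → $t6=0&15=0
add $t6, $t6, 13 → $t6=0+13=13
sub $t5, $t5, 1 → $t5=7-1=6
cmp $t5, 0  (cmp 6,0)
bne L0: taken
srl $t6, $t6, 4 → $t6=13>>4=0
and $t6, $t6, 15 → $t6=0&15=0
add $t6, $t6, 13 → $t6=0+13=13
sub $t5, $t5, 1 → $t5=6-1=5
cmp $t5, 0  (cmp 5,0)
bne L0: taken
srl $t6, $t6, 4 → $t6=13>>4=0
and $t6, $t6, 15 → $t6=0&15=0
add $t6, $t6, 13 → $t6=0+13=13
sub $t5, $t5, 1 → $t5=5-1=4
cmp $t5, 0  (cmp 4,0)
bne L0: taken
srl $t6, $t6, 4 → $t6=13>>4=0
and $t6, $t6, 15 → $t6=0&15=0
add $t6, $t6, 13 → $t6=0+13=13
sub $t5, $t5, 1 → $t5=4-1=3
cmp $t5, 0  (cmp 3,0)
bne L0: taken
srl $t6, $t6, 4 → $t6=13>>4=0
and $t6, $t6, 15 → $t6=0&15=0
add $t6, $t6, 13 → $t6=0+13=13
sub $t5, $t5, 1 → $t5=3-1=2
cmp $t5, 0  (cmp 2,0)
bne L0: taken
srl $t6, $t6, 4 → $t6=13>>4=0
and $t6, $t6, 15 → $t6=0&15=0
add $t6, $t6, 13 → $t6=0+13=13
sub $t5, $t5, 1 → $t5=2-1=1
cmp $t5, 0  (cmp 1,0)
bne L0: taken
srl $t6, $t6, 4 → $t6=13>>4=0
and $t6, $t6, 15 → $t6=0&15=0
add $t6, $t6, 13 → $t6=0+13=13
sub $t5, $t5, 1 → $t5=1-1=0
cmp $t5, 0  (cmp 0,0)
bne L0: not taken
halt.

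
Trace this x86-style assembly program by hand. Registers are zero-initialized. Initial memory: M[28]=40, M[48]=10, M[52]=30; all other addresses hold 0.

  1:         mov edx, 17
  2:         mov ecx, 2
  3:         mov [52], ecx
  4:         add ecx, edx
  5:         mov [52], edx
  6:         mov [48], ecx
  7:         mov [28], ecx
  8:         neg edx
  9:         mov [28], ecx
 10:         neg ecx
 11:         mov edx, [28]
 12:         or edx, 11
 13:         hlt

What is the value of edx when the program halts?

27

after mov edx, 17: edx=17
after mov ecx, 2: ecx=2
mov [52], ecx → M[52]=2
after add ecx, edx: ecx=2+17=19
mov [52], edx → M[52]=17
mov [48], ecx → M[48]=19
mov [28], ecx → M[28]=19
after neg edx: edx=-(17)=-17
mov [28], ecx → M[28]=19
after neg ecx: ecx=-(19)=-19
after mov edx, [28]: edx=M[28]=19
after or edx, 11: edx=19|11=27
halt.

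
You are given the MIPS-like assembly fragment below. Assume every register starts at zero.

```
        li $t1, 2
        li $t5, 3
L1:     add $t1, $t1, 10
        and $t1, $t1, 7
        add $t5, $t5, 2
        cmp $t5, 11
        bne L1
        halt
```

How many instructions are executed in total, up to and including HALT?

23

after li $t1, 2: $t1=2
after li $t5, 3: $t5=3
after add $t1, $t1, 10: $t1=2+10=12
after and $t1, $t1, 7: $t1=12&7=4
after add $t5, $t5, 2: $t5=3+2=5
cmp $t5, 11  (cmp 5,11)
bne L1: taken
after add $t1, $t1, 10: $t1=4+10=14
after and $t1, $t1, 7: $t1=14&7=6
after add $t5, $t5, 2: $t5=5+2=7
cmp $t5, 11  (cmp 7,11)
bne L1: taken
after add $t1, $t1, 10: $t1=6+10=16
after and $t1, $t1, 7: $t1=16&7=0
after add $t5, $t5, 2: $t5=7+2=9
cmp $t5, 11  (cmp 9,11)
bne L1: taken
after add $t1, $t1, 10: $t1=0+10=10
after and $t1, $t1, 7: $t1=10&7=2
after add $t5, $t5, 2: $t5=9+2=11
cmp $t5, 11  (cmp 11,11)
bne L1: not taken
halt.
Total executed instructions: 23.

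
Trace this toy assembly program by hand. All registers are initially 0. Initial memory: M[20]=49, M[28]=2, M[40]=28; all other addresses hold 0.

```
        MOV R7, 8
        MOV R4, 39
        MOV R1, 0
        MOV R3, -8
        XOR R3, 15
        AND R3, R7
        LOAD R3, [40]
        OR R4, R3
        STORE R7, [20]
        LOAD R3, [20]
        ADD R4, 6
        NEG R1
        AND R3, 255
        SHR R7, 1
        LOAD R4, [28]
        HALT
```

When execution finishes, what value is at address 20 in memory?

MOV R7, 8 → R7=8
MOV R4, 39 → R4=39
MOV R1, 0 → R1=0
MOV R3, -8 → R3=-8
XOR R3, 15 → R3=(-8)^15=-9
AND R3, R7 → R3=(-9)&8=0
LOAD R3, [40] → R3=M[40]=28
OR R4, R3 → R4=39|28=63
STORE R7, [20] → M[20]=8
LOAD R3, [20] → R3=M[20]=8
ADD R4, 6 → R4=63+6=69
NEG R1 → R1=-(0)=0
AND R3, 255 → R3=8&255=8
SHR R7, 1 → R7=8>>1=4
LOAD R4, [28] → R4=M[28]=2
halt.

8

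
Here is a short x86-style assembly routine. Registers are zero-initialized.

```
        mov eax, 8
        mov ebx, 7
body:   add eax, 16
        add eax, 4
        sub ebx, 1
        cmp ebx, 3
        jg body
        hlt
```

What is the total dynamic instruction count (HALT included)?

23

eax=8
ebx=7
eax=8+16=24
eax=24+4=28
ebx=7-1=6
cmp ebx, 3  (cmp 6,3)
jg body: taken
eax=28+16=44
eax=44+4=48
ebx=6-1=5
cmp ebx, 3  (cmp 5,3)
jg body: taken
eax=48+16=64
eax=64+4=68
ebx=5-1=4
cmp ebx, 3  (cmp 4,3)
jg body: taken
eax=68+16=84
eax=84+4=88
ebx=4-1=3
cmp ebx, 3  (cmp 3,3)
jg body: not taken
halt.
Total executed instructions: 23.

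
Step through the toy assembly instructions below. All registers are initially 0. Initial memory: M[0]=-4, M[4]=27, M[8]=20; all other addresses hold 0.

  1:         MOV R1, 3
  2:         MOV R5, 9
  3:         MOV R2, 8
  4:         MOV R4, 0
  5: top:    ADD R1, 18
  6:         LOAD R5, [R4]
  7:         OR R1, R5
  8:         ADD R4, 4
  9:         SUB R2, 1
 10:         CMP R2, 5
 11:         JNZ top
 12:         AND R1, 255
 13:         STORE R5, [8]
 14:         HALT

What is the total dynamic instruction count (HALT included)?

28

MOV R1, 3 → R1=3
MOV R5, 9 → R5=9
MOV R2, 8 → R2=8
MOV R4, 0 → R4=0
ADD R1, 18 → R1=3+18=21
LOAD R5, [R4] → R5=M[0]=-4
OR R1, R5 → R1=21|(-4)=-3
ADD R4, 4 → R4=0+4=4
SUB R2, 1 → R2=8-1=7
CMP R2, 5  (cmp 7,5)
JNZ top: taken
ADD R1, 18 → R1=(-3)+18=15
LOAD R5, [R4] → R5=M[4]=27
OR R1, R5 → R1=15|27=31
ADD R4, 4 → R4=4+4=8
SUB R2, 1 → R2=7-1=6
CMP R2, 5  (cmp 6,5)
JNZ top: taken
ADD R1, 18 → R1=31+18=49
LOAD R5, [R4] → R5=M[8]=20
OR R1, R5 → R1=49|20=53
ADD R4, 4 → R4=8+4=12
SUB R2, 1 → R2=6-1=5
CMP R2, 5  (cmp 5,5)
JNZ top: not taken
AND R1, 255 → R1=53&255=53
STORE R5, [8] → M[8]=20
halt.
Total executed instructions: 28.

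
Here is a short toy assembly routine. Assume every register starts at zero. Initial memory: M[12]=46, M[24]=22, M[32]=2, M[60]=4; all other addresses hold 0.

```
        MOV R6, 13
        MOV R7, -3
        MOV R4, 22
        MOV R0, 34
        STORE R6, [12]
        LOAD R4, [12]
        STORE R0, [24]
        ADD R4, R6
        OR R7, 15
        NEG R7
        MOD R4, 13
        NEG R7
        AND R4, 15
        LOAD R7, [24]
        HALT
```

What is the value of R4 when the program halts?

after MOV R6, 13: R6=13
after MOV R7, -3: R7=-3
after MOV R4, 22: R4=22
after MOV R0, 34: R0=34
STORE R6, [12] → M[12]=13
after LOAD R4, [12]: R4=M[12]=13
STORE R0, [24] → M[24]=34
after ADD R4, R6: R4=13+13=26
after OR R7, 15: R7=(-3)|15=-1
after NEG R7: R7=-(-1)=1
after MOD R4, 13: R4=26%13=0
after NEG R7: R7=-(1)=-1
after AND R4, 15: R4=0&15=0
after LOAD R7, [24]: R7=M[24]=34
halt.

0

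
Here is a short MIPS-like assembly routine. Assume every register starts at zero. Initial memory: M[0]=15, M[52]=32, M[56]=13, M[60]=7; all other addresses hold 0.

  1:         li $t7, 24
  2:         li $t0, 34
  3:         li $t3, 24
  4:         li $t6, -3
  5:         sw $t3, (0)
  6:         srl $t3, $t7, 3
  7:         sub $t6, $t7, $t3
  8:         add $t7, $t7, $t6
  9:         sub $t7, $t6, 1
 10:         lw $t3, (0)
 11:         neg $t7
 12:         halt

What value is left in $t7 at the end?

$t7=24
$t0=34
$t3=24
$t6=-3
sw $t3, (0) → M[0]=24
$t3=24>>3=3
$t6=24-3=21
$t7=24+21=45
$t7=21-1=20
$t3=M[0]=24
$t7=-(20)=-20
halt.

-20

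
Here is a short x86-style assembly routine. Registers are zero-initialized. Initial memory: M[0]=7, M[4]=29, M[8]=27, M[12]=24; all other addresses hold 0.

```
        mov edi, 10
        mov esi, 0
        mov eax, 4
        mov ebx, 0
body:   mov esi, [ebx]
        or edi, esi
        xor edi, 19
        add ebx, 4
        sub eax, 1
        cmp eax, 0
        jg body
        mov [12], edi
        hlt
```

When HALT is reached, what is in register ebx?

16

after mov edi, 10: edi=10
after mov esi, 0: esi=0
after mov eax, 4: eax=4
after mov ebx, 0: ebx=0
after mov esi, [ebx]: esi=M[0]=7
after or edi, esi: edi=10|7=15
after xor edi, 19: edi=15^19=28
after add ebx, 4: ebx=0+4=4
after sub eax, 1: eax=4-1=3
cmp eax, 0  (cmp 3,0)
jg body: taken
after mov esi, [ebx]: esi=M[4]=29
after or edi, esi: edi=28|29=29
after xor edi, 19: edi=29^19=14
after add ebx, 4: ebx=4+4=8
after sub eax, 1: eax=3-1=2
cmp eax, 0  (cmp 2,0)
jg body: taken
after mov esi, [ebx]: esi=M[8]=27
after or edi, esi: edi=14|27=31
after xor edi, 19: edi=31^19=12
after add ebx, 4: ebx=8+4=12
after sub eax, 1: eax=2-1=1
cmp eax, 0  (cmp 1,0)
jg body: taken
after mov esi, [ebx]: esi=M[12]=24
after or edi, esi: edi=12|24=28
after xor edi, 19: edi=28^19=15
after add ebx, 4: ebx=12+4=16
after sub eax, 1: eax=1-1=0
cmp eax, 0  (cmp 0,0)
jg body: not taken
mov [12], edi → M[12]=15
halt.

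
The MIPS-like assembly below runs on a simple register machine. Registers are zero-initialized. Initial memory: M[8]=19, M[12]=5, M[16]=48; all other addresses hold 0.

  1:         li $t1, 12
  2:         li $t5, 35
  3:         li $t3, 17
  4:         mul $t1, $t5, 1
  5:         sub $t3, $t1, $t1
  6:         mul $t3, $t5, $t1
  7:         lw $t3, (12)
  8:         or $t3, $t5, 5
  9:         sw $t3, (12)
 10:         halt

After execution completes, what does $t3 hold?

li $t1, 12 → $t1=12
li $t5, 35 → $t5=35
li $t3, 17 → $t3=17
mul $t1, $t5, 1 → $t1=35*1=35
sub $t3, $t1, $t1 → $t3=35-35=0
mul $t3, $t5, $t1 → $t3=35*35=1225
lw $t3, (12) → $t3=M[12]=5
or $t3, $t5, 5 → $t3=35|5=39
sw $t3, (12) → M[12]=39
halt.

39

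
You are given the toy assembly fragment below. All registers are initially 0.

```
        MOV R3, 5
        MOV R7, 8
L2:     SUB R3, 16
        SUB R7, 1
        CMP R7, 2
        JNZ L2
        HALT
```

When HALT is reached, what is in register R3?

-91

R3=5
R7=8
R3=5-16=-11
R7=8-1=7
CMP R7, 2  (cmp 7,2)
JNZ L2: taken
R3=(-11)-16=-27
R7=7-1=6
CMP R7, 2  (cmp 6,2)
JNZ L2: taken
R3=(-27)-16=-43
R7=6-1=5
CMP R7, 2  (cmp 5,2)
JNZ L2: taken
R3=(-43)-16=-59
R7=5-1=4
CMP R7, 2  (cmp 4,2)
JNZ L2: taken
R3=(-59)-16=-75
R7=4-1=3
CMP R7, 2  (cmp 3,2)
JNZ L2: taken
R3=(-75)-16=-91
R7=3-1=2
CMP R7, 2  (cmp 2,2)
JNZ L2: not taken
halt.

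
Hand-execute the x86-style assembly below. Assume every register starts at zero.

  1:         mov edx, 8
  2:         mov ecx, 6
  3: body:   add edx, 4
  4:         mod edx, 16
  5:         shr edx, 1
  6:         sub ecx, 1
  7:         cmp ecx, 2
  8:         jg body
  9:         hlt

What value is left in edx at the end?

mov edx, 8 → edx=8
mov ecx, 6 → ecx=6
add edx, 4 → edx=8+4=12
mod edx, 16 → edx=12%16=12
shr edx, 1 → edx=12>>1=6
sub ecx, 1 → ecx=6-1=5
cmp ecx, 2  (cmp 5,2)
jg body: taken
add edx, 4 → edx=6+4=10
mod edx, 16 → edx=10%16=10
shr edx, 1 → edx=10>>1=5
sub ecx, 1 → ecx=5-1=4
cmp ecx, 2  (cmp 4,2)
jg body: taken
add edx, 4 → edx=5+4=9
mod edx, 16 → edx=9%16=9
shr edx, 1 → edx=9>>1=4
sub ecx, 1 → ecx=4-1=3
cmp ecx, 2  (cmp 3,2)
jg body: taken
add edx, 4 → edx=4+4=8
mod edx, 16 → edx=8%16=8
shr edx, 1 → edx=8>>1=4
sub ecx, 1 → ecx=3-1=2
cmp ecx, 2  (cmp 2,2)
jg body: not taken
halt.

4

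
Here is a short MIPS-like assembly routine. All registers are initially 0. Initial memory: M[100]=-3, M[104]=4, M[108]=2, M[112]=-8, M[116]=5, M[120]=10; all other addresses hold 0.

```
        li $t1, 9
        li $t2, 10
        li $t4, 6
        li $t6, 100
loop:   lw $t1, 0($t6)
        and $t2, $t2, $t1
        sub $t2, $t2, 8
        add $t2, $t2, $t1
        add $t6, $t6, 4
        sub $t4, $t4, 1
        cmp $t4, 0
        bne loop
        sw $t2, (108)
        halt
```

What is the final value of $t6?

$t1=9
$t2=10
$t4=6
$t6=100
$t1=M[100]=-3
$t2=10&(-3)=8
$t2=8-8=0
$t2=0+(-3)=-3
$t6=100+4=104
$t4=6-1=5
cmp $t4, 0  (cmp 5,0)
bne loop: taken
$t1=M[104]=4
$t2=(-3)&4=4
$t2=4-8=-4
$t2=(-4)+4=0
$t6=104+4=108
$t4=5-1=4
cmp $t4, 0  (cmp 4,0)
bne loop: taken
$t1=M[108]=2
$t2=0&2=0
$t2=0-8=-8
$t2=(-8)+2=-6
$t6=108+4=112
$t4=4-1=3
cmp $t4, 0  (cmp 3,0)
bne loop: taken
$t1=M[112]=-8
$t2=(-6)&(-8)=-8
$t2=(-8)-8=-16
$t2=(-16)+(-8)=-24
$t6=112+4=116
$t4=3-1=2
cmp $t4, 0  (cmp 2,0)
bne loop: taken
$t1=M[116]=5
$t2=(-24)&5=0
$t2=0-8=-8
$t2=(-8)+5=-3
$t6=116+4=120
$t4=2-1=1
cmp $t4, 0  (cmp 1,0)
bne loop: taken
$t1=M[120]=10
$t2=(-3)&10=8
$t2=8-8=0
$t2=0+10=10
$t6=120+4=124
$t4=1-1=0
cmp $t4, 0  (cmp 0,0)
bne loop: not taken
sw $t2, (108) → M[108]=10
halt.

124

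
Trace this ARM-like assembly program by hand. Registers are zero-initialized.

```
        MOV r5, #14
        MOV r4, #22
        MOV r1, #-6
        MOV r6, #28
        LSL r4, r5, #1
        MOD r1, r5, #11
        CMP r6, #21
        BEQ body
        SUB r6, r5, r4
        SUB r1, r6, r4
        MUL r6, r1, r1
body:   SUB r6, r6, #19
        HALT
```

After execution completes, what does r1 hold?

MOV r5, #14 → r5=14
MOV r4, #22 → r4=22
MOV r1, #-6 → r1=-6
MOV r6, #28 → r6=28
LSL r4, r5, #1 → r4=14<<1=28
MOD r1, r5, #11 → r1=14%11=3
CMP r6, #21  (cmp 28,21)
BEQ body: not taken
SUB r6, r5, r4 → r6=14-28=-14
SUB r1, r6, r4 → r1=(-14)-28=-42
MUL r6, r1, r1 → r6=(-42)*(-42)=1764
SUB r6, r6, #19 → r6=1764-19=1745
halt.

-42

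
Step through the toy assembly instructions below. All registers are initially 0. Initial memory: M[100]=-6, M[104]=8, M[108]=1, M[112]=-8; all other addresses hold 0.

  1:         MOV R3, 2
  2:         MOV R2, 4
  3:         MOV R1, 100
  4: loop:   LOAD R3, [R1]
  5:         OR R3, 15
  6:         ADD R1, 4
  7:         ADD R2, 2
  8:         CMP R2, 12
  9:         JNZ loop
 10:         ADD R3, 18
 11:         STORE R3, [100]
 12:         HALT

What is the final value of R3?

MOV R3, 2 → R3=2
MOV R2, 4 → R2=4
MOV R1, 100 → R1=100
LOAD R3, [R1] → R3=M[100]=-6
OR R3, 15 → R3=(-6)|15=-1
ADD R1, 4 → R1=100+4=104
ADD R2, 2 → R2=4+2=6
CMP R2, 12  (cmp 6,12)
JNZ loop: taken
LOAD R3, [R1] → R3=M[104]=8
OR R3, 15 → R3=8|15=15
ADD R1, 4 → R1=104+4=108
ADD R2, 2 → R2=6+2=8
CMP R2, 12  (cmp 8,12)
JNZ loop: taken
LOAD R3, [R1] → R3=M[108]=1
OR R3, 15 → R3=1|15=15
ADD R1, 4 → R1=108+4=112
ADD R2, 2 → R2=8+2=10
CMP R2, 12  (cmp 10,12)
JNZ loop: taken
LOAD R3, [R1] → R3=M[112]=-8
OR R3, 15 → R3=(-8)|15=-1
ADD R1, 4 → R1=112+4=116
ADD R2, 2 → R2=10+2=12
CMP R2, 12  (cmp 12,12)
JNZ loop: not taken
ADD R3, 18 → R3=(-1)+18=17
STORE R3, [100] → M[100]=17
halt.

17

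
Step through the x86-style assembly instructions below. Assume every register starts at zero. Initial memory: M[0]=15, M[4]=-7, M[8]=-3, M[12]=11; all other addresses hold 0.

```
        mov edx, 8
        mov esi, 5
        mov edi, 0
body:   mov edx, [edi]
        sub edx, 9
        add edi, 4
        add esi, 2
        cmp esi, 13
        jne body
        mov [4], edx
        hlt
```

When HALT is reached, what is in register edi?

16

mov edx, 8 → edx=8
mov esi, 5 → esi=5
mov edi, 0 → edi=0
mov edx, [edi] → edx=M[0]=15
sub edx, 9 → edx=15-9=6
add edi, 4 → edi=0+4=4
add esi, 2 → esi=5+2=7
cmp esi, 13  (cmp 7,13)
jne body: taken
mov edx, [edi] → edx=M[4]=-7
sub edx, 9 → edx=(-7)-9=-16
add edi, 4 → edi=4+4=8
add esi, 2 → esi=7+2=9
cmp esi, 13  (cmp 9,13)
jne body: taken
mov edx, [edi] → edx=M[8]=-3
sub edx, 9 → edx=(-3)-9=-12
add edi, 4 → edi=8+4=12
add esi, 2 → esi=9+2=11
cmp esi, 13  (cmp 11,13)
jne body: taken
mov edx, [edi] → edx=M[12]=11
sub edx, 9 → edx=11-9=2
add edi, 4 → edi=12+4=16
add esi, 2 → esi=11+2=13
cmp esi, 13  (cmp 13,13)
jne body: not taken
mov [4], edx → M[4]=2
halt.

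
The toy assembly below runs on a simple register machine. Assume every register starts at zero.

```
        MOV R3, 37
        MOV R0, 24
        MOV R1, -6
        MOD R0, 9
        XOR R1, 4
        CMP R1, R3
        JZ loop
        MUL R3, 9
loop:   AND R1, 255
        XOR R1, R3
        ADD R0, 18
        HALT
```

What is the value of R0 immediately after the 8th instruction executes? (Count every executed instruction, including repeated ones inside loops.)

6

after MOV R3, 37: R3=37
after MOV R0, 24: R0=24
after MOV R1, -6: R1=-6
after MOD R0, 9: R0=24%9=6
after XOR R1, 4: R1=(-6)^4=-2
CMP R1, R3  (cmp -2,37)
JZ loop: not taken
after MUL R3, 9: R3=37*9=333
After step 8: R0 = 6.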